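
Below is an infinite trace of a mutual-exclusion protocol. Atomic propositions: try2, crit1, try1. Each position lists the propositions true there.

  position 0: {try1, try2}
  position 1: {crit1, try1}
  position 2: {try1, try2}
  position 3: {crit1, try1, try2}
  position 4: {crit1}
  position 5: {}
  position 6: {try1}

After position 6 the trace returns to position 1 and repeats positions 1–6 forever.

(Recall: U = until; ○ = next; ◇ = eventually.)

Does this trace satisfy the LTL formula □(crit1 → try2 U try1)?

Does not hold

crit1 → try2 U try1 must hold at every position from 0 onward. It fails at position 4, so □(crit1 → try2 U try1) is false.
Positions where crit1 holds: 1, 3, 4.
Check try2 U try1 at each: 1→ok, 3→ok, 4→fails.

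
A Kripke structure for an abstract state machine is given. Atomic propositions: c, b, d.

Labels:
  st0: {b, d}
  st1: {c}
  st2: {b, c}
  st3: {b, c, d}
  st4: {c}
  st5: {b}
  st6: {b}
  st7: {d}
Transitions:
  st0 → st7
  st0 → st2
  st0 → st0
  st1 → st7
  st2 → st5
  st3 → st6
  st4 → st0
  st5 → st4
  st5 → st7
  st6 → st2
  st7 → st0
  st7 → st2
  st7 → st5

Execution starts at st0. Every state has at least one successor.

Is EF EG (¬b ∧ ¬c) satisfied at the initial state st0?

States satisfying EG (¬b ∧ ¬c): ∅.
States satisfying EF EG (¬b ∧ ¬c): ∅.
No suitable path/successor from st0 witnesses the formula.
st0 ∉ Sat(EF EG (¬b ∧ ¬c)).

Violated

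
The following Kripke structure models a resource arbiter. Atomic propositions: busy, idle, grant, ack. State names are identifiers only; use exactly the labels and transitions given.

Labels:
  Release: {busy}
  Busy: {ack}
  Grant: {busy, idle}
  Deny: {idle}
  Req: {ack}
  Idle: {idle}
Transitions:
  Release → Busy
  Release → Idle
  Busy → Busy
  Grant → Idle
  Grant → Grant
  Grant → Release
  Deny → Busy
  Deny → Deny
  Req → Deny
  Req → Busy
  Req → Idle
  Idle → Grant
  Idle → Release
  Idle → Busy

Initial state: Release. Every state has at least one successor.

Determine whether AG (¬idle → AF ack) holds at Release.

States satisfying ¬idle → AF ack: {Busy, Grant, Deny, Req, Idle}.
States satisfying AG (¬idle → AF ack): {Busy, Deny}.
Release is reachable from Release and violates ¬idle → AF ack, so AG fails at Release.
Release ∉ Sat(AG (¬idle → AF ack)).

Does not hold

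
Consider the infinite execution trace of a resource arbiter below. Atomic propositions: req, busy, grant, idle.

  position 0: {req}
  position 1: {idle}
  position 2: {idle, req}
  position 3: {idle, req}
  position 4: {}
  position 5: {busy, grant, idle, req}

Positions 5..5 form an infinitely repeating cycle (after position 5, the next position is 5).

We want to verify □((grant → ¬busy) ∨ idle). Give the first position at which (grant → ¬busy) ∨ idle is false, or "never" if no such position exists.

(grant → ¬busy) ∨ idle holds at every position 0..5, and those are all the positions the trace ever visits, so the invariant □((grant → ¬busy) ∨ idle) is never violated.

never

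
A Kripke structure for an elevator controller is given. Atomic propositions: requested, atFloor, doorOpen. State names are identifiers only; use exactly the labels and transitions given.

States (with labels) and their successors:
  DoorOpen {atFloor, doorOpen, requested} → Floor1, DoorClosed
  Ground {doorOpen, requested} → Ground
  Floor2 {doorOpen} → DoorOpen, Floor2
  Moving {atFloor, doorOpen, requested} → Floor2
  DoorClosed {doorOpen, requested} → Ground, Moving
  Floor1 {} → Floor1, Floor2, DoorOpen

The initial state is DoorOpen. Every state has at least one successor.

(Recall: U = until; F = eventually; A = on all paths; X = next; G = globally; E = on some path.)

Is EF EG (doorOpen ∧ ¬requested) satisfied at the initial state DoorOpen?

Yes

States satisfying EG (doorOpen ∧ ¬requested): {Floor2}.
States satisfying EF EG (doorOpen ∧ ¬requested): {DoorOpen, Floor2, Moving, DoorClosed, Floor1}.
Some path from DoorOpen reaches a state where EG (doorOpen ∧ ¬requested) holds.
DoorOpen ∈ Sat(EF EG (doorOpen ∧ ¬requested)).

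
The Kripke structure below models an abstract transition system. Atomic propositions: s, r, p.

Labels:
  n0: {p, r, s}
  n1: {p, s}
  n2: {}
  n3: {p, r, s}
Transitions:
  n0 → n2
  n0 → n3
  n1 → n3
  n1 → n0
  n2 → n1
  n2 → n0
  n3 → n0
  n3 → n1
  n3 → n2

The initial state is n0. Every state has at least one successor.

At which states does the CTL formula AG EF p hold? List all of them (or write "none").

{n0, n1, n2, n3}

States satisfying EF p: {n0, n1, n2, n3}.
States satisfying AG EF p: {n0, n1, n2, n3}.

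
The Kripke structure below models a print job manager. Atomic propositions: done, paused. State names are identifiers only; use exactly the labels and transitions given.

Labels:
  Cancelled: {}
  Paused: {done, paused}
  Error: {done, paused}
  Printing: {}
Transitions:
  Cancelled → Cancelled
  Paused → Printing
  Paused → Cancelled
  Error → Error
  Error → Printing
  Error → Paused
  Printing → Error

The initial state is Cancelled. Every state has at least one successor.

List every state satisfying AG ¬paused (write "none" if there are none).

States satisfying ¬paused: {Cancelled, Printing}.
States satisfying AG ¬paused: {Cancelled}.

{Cancelled}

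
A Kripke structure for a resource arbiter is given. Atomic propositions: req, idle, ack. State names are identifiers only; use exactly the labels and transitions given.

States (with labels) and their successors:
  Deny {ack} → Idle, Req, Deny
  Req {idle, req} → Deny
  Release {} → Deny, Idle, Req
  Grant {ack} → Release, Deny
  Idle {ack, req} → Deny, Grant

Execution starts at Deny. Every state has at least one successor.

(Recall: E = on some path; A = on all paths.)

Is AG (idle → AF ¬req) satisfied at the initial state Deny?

Holds

States satisfying idle → AF ¬req: {Deny, Req, Release, Grant, Idle}.
States satisfying AG (idle → AF ¬req): {Deny, Req, Release, Grant, Idle}.
Every state reachable from Deny satisfies idle → AF ¬req.
Deny ∈ Sat(AG (idle → AF ¬req)).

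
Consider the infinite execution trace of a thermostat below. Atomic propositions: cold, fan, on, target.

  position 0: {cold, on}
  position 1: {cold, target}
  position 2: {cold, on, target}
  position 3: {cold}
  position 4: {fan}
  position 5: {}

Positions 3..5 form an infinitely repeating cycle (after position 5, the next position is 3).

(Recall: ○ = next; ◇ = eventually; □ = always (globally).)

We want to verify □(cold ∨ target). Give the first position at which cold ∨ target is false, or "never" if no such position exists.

Check cold ∨ target at each position in order: 0 ✓, 1 ✓, 2 ✓, 3 ✓.
At position 4 the labels are {fan}, so cold ∨ target is false there. This is the first violation.

4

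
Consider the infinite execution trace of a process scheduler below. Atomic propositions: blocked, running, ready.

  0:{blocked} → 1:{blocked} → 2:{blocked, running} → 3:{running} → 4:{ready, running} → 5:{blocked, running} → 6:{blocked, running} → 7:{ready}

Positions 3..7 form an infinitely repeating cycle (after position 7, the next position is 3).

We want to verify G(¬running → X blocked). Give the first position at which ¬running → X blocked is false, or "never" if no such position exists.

7

Check ¬running → X blocked at each position in order: 0 ✓, 1 ✓, 2 ✓, 3 ✓, 4 ✓, 5 ✓, 6 ✓.
At position 7 the labels are {ready} and the next position 3 has {running}, so ¬running → X blocked is false there. This is the first violation.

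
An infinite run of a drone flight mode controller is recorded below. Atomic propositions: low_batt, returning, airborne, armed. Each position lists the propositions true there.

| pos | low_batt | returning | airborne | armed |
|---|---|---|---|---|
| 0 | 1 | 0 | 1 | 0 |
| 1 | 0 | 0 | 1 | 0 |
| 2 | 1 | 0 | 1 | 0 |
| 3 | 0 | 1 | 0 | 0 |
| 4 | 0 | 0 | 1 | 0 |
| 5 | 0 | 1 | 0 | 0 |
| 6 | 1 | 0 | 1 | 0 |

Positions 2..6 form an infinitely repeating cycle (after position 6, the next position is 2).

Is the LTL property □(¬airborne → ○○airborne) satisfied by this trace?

No

¬airborne → ○○airborne must hold at every position from 0 onward. It fails at position 3, so □(¬airborne → ○○airborne) is false.
Positions where ¬airborne holds: 3, 5.
Check ○○airborne at each: 3→fails, 5→ok.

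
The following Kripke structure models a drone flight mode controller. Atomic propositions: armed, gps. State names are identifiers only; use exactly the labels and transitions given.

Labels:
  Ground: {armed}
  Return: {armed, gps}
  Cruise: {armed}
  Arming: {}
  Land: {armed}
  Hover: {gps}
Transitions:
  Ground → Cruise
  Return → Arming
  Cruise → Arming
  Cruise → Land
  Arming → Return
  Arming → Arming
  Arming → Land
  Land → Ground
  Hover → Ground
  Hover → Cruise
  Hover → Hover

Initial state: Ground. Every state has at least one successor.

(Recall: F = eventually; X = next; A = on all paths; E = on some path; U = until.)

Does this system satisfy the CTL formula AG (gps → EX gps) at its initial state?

States satisfying gps → EX gps: {Ground, Cruise, Arming, Land, Hover}.
States satisfying AG (gps → EX gps): ∅.
Return is reachable from Ground and violates gps → EX gps, so AG fails at Ground.
Ground ∉ Sat(AG (gps → EX gps)).

No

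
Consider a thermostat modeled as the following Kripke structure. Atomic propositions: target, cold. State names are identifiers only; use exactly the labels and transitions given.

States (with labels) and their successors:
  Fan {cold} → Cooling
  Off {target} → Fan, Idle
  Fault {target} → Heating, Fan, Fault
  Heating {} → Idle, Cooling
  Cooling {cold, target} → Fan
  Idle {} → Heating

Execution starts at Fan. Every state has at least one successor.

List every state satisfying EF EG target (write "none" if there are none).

States satisfying EG target: {Fault}.
States satisfying EF EG target: {Fault}.

{Fault}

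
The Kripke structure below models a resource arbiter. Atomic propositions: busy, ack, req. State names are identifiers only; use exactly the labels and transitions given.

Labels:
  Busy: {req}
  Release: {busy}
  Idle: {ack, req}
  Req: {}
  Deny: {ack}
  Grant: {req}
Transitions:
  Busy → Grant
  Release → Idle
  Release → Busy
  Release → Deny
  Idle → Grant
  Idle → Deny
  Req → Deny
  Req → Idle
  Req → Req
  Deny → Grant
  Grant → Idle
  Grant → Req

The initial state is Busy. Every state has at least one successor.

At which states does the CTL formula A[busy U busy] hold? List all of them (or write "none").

States satisfying busy: {Release}.
States satisfying A[busy U busy]: {Release}.

{Release}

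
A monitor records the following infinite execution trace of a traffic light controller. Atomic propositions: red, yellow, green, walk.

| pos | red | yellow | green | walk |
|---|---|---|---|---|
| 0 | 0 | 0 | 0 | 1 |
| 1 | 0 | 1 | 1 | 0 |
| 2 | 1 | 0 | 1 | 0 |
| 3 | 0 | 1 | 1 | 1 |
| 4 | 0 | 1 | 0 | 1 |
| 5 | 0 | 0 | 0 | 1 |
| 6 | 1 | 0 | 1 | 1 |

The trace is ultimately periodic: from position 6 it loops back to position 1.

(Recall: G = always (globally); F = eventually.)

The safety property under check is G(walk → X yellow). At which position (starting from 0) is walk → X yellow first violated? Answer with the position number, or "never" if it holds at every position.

4

Check walk → X yellow at each position in order: 0 ✓, 1 ✓, 2 ✓, 3 ✓.
At position 4 the labels are {walk, yellow} and the next position 5 has {walk}, so walk → X yellow is false there. This is the first violation.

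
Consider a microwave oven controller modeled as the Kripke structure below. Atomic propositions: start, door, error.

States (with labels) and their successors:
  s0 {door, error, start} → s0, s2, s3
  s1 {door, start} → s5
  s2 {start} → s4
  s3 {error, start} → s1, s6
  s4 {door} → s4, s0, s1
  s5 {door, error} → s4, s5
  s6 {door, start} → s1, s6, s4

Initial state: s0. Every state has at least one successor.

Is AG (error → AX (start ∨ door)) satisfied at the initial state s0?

Satisfied

States satisfying error → AX (start ∨ door): {s0, s1, s2, s3, s4, s5, s6}.
States satisfying AG (error → AX (start ∨ door)): {s0, s1, s2, s3, s4, s5, s6}.
Every state reachable from s0 satisfies error → AX (start ∨ door).
s0 ∈ Sat(AG (error → AX (start ∨ door))).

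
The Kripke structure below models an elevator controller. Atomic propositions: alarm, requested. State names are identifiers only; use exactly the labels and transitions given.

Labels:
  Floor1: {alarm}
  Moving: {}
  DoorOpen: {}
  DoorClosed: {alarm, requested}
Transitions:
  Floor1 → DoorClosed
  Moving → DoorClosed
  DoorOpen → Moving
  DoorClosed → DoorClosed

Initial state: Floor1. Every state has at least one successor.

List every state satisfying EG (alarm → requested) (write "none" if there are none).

{Moving, DoorOpen, DoorClosed}

States satisfying alarm → requested: {Moving, DoorOpen, DoorClosed}.
States satisfying EG (alarm → requested): {Moving, DoorOpen, DoorClosed}.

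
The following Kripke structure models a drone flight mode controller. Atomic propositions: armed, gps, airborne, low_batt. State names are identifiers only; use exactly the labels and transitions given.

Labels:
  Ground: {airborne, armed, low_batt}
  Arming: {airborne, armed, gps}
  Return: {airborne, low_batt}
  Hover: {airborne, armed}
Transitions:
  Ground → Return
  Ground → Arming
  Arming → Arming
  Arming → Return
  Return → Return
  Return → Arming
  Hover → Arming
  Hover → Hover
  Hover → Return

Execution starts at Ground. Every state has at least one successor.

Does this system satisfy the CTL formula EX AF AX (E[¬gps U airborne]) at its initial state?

States satisfying AF AX (E[¬gps U airborne]): {Ground, Arming, Return, Hover}.
States satisfying EX AF AX (E[¬gps U airborne]): {Ground, Arming, Return, Hover}.
Ground ∈ Sat(EX AF AX (E[¬gps U airborne])).

Holds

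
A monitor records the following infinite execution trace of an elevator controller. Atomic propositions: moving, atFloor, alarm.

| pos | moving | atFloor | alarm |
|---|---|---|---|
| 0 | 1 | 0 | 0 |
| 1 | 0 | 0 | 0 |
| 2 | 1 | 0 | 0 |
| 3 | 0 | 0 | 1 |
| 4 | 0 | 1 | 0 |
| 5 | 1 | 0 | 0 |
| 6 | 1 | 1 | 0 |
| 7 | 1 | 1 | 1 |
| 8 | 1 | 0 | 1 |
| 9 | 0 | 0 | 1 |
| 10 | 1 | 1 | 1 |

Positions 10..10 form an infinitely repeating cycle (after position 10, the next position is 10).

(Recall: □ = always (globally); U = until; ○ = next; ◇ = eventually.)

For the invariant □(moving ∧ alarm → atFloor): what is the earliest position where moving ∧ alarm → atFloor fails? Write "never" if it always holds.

Check moving ∧ alarm → atFloor at each position in order: 0 ✓, 1 ✓, 2 ✓, 3 ✓, 4 ✓, 5 ✓, 6 ✓, 7 ✓.
At position 8 the labels are {alarm, moving}, so moving ∧ alarm → atFloor is false there. This is the first violation.

8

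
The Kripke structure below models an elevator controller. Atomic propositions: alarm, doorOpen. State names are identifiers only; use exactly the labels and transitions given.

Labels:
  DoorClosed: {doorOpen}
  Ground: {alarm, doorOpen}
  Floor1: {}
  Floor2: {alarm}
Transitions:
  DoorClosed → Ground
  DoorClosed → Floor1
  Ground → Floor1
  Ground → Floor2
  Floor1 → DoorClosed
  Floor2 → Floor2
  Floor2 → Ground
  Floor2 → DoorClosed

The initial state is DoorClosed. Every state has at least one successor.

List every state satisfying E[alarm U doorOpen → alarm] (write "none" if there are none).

{Ground, Floor1, Floor2}

States satisfying alarm: {Ground, Floor2}.
States satisfying doorOpen → alarm: {Ground, Floor1, Floor2}.
States satisfying E[alarm U doorOpen → alarm]: {Ground, Floor1, Floor2}.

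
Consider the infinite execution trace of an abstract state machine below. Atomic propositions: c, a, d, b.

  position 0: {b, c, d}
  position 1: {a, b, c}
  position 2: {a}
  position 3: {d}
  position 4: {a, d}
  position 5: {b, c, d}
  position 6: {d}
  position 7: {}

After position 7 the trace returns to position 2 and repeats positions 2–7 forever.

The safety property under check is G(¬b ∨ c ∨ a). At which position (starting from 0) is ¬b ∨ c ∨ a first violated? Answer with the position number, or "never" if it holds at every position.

¬b ∨ c ∨ a holds at every position 0..7, and those are all the positions the trace ever visits, so the invariant G(¬b ∨ c ∨ a) is never violated.

never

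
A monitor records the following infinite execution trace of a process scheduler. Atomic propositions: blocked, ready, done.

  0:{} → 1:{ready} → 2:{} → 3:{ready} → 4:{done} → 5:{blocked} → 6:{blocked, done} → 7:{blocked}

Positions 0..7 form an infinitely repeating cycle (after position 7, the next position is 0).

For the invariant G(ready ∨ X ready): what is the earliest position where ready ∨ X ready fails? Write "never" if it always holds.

Check ready ∨ X ready at each position in order: 0 ✓, 1 ✓, 2 ✓, 3 ✓.
At position 4 the labels are {done} and the next position 5 has {blocked}, so ready ∨ X ready is false there. This is the first violation.

4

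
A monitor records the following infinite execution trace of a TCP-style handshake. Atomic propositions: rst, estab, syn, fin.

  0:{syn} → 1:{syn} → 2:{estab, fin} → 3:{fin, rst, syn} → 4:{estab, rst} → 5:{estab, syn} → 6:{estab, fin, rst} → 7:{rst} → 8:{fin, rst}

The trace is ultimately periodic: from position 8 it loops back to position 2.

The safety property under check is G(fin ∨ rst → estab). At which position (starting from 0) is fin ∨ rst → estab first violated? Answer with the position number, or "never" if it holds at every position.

Check fin ∨ rst → estab at each position in order: 0 ✓, 1 ✓, 2 ✓.
At position 3 the labels are {fin, rst, syn}, so fin ∨ rst → estab is false there. This is the first violation.

3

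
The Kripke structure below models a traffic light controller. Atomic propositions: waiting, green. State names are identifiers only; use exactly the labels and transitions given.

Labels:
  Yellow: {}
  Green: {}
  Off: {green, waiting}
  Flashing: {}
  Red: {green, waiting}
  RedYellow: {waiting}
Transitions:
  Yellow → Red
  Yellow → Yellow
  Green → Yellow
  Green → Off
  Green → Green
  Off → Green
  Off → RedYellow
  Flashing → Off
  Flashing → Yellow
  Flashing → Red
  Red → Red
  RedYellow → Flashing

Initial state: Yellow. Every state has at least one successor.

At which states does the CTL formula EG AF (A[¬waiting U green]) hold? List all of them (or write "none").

{Red}

States satisfying AF (A[¬waiting U green]): {Off, Red}.
States satisfying EG AF (A[¬waiting U green]): {Red}.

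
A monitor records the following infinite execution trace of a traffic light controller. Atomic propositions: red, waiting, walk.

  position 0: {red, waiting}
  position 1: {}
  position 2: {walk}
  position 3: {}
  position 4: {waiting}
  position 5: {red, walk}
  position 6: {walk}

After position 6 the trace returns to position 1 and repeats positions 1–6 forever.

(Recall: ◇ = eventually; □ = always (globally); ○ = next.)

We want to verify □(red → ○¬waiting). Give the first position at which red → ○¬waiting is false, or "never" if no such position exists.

never

red → ○¬waiting holds at every position 0..6, and those are all the positions the trace ever visits, so the invariant □(red → ○¬waiting) is never violated.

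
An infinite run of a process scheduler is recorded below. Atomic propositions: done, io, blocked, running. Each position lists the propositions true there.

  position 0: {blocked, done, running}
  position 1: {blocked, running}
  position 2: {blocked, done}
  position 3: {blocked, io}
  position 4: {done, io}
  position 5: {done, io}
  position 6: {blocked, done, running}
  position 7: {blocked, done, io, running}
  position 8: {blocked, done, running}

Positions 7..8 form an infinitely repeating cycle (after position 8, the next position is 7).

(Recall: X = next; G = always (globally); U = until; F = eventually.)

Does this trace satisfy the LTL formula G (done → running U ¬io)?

Violated

done → running U ¬io must hold at every position from 0 onward. It fails at position 4, so G (done → running U ¬io) is false.
Positions where done holds: 0, 2, 4, 5, 6, 7, 8.
Check running U ¬io at each: 0→ok, 2→ok, 4→fails, 5→fails, 6→ok, 7→ok, 8→ok.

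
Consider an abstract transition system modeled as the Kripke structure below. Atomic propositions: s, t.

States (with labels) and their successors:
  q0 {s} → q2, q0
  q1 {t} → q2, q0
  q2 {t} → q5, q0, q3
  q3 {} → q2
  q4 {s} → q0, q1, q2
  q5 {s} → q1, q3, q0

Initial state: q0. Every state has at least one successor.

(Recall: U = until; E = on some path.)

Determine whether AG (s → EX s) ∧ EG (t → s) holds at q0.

Satisfied

States satisfying s → EX s: {q0, q1, q2, q3, q4, q5}.
States satisfying AG (s → EX s): {q0, q1, q2, q3, q4, q5}.
States satisfying t → s: {q0, q3, q4, q5}.
States satisfying EG (t → s): {q0, q4, q5}.
States satisfying AG (s → EX s) ∧ EG (t → s): {q0, q4, q5}.
q0 ∈ Sat(AG (s → EX s) ∧ EG (t → s)).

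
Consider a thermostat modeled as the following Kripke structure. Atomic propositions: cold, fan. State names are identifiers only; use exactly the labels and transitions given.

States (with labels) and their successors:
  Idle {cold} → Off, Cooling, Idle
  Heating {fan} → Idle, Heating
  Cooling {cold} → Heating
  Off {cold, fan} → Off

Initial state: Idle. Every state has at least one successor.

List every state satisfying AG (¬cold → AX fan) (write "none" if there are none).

States satisfying ¬cold → AX fan: {Idle, Cooling, Off}.
States satisfying AG (¬cold → AX fan): {Off}.

{Off}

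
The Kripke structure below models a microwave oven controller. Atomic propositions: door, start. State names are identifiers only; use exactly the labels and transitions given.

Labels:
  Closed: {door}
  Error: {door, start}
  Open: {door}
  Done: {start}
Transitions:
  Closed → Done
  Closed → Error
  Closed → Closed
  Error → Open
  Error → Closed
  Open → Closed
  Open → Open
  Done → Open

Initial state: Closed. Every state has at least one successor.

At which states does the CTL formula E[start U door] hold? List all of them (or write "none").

States satisfying start: {Error, Done}.
States satisfying door: {Closed, Error, Open}.
States satisfying E[start U door]: {Closed, Error, Open, Done}.

{Closed, Error, Open, Done}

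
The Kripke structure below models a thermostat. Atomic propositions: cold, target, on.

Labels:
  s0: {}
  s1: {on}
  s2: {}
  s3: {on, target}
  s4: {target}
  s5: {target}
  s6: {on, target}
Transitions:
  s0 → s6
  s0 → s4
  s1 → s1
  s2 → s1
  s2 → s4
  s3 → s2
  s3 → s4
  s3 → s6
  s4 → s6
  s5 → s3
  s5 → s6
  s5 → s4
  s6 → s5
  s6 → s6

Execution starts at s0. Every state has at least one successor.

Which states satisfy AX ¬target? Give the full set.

{s1}

States satisfying ¬target: {s0, s1, s2}.
States satisfying AX ¬target: {s1}.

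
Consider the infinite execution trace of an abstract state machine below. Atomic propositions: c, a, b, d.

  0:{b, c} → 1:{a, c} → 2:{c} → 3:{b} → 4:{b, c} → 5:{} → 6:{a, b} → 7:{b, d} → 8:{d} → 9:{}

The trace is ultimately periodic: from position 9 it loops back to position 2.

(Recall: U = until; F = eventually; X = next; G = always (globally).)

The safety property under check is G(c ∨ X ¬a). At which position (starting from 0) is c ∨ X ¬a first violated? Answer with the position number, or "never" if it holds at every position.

Check c ∨ X ¬a at each position in order: 0 ✓, 1 ✓, 2 ✓, 3 ✓, 4 ✓.
At position 5 the labels are {} and the next position 6 has {a, b}, so c ∨ X ¬a is false there. This is the first violation.

5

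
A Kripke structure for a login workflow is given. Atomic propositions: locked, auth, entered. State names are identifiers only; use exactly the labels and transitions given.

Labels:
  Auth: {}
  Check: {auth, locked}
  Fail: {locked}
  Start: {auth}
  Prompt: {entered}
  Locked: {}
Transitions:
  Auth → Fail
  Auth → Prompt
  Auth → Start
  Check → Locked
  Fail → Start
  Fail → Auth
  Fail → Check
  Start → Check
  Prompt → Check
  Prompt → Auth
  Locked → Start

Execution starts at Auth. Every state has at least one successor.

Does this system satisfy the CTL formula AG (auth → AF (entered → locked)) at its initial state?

States satisfying auth → AF (entered → locked): {Auth, Check, Fail, Start, Prompt, Locked}.
States satisfying AG (auth → AF (entered → locked)): {Auth, Check, Fail, Start, Prompt, Locked}.
Every state reachable from Auth satisfies auth → AF (entered → locked).
Auth ∈ Sat(AG (auth → AF (entered → locked))).

Holds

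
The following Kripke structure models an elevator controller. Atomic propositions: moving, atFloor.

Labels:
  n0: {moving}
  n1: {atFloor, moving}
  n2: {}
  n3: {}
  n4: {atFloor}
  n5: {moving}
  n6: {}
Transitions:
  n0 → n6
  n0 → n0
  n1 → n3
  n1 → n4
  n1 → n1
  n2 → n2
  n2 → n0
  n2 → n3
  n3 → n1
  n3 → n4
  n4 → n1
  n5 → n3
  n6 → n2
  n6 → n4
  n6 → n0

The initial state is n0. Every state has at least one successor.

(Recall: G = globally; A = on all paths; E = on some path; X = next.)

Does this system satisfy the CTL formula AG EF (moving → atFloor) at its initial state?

States satisfying EF (moving → atFloor): {n0, n1, n2, n3, n4, n5, n6}.
States satisfying AG EF (moving → atFloor): {n0, n1, n2, n3, n4, n5, n6}.
Every state reachable from n0 satisfies EF (moving → atFloor).
n0 ∈ Sat(AG EF (moving → atFloor)).

Yes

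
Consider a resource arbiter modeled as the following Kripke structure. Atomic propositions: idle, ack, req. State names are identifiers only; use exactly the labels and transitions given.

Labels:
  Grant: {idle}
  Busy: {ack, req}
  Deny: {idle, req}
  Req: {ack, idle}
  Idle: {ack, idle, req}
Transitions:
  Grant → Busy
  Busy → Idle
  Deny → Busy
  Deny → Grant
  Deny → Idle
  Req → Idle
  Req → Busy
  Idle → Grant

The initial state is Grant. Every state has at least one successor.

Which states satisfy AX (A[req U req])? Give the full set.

States satisfying A[req U req]: {Busy, Deny, Idle}.
States satisfying AX (A[req U req]): {Grant, Busy, Req}.

{Grant, Busy, Req}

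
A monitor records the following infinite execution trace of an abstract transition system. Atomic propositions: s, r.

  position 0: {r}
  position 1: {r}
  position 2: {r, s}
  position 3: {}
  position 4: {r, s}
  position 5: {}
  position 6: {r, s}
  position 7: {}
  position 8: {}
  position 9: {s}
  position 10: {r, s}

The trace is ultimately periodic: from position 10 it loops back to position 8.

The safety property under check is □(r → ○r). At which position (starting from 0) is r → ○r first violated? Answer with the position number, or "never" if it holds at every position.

Check r → ○r at each position in order: 0 ✓, 1 ✓.
At position 2 the labels are {r, s} and the next position 3 has {}, so r → ○r is false there. This is the first violation.

2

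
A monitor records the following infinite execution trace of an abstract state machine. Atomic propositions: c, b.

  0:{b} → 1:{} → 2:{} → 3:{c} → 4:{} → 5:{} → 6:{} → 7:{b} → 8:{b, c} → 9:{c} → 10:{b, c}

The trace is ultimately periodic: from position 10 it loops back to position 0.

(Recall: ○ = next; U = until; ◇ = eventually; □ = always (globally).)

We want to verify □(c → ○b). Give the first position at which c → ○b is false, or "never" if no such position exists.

Check c → ○b at each position in order: 0 ✓, 1 ✓, 2 ✓.
At position 3 the labels are {c} and the next position 4 has {}, so c → ○b is false there. This is the first violation.

3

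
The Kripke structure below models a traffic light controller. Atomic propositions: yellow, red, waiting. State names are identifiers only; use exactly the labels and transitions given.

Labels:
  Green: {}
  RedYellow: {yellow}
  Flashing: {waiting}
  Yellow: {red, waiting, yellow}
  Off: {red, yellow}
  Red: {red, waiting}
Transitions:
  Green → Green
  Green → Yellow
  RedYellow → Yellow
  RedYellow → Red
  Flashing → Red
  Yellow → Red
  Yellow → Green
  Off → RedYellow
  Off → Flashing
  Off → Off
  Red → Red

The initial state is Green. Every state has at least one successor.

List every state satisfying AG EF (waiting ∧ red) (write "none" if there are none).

{Green, RedYellow, Flashing, Yellow, Off, Red}

States satisfying EF (waiting ∧ red): {Green, RedYellow, Flashing, Yellow, Off, Red}.
States satisfying AG EF (waiting ∧ red): {Green, RedYellow, Flashing, Yellow, Off, Red}.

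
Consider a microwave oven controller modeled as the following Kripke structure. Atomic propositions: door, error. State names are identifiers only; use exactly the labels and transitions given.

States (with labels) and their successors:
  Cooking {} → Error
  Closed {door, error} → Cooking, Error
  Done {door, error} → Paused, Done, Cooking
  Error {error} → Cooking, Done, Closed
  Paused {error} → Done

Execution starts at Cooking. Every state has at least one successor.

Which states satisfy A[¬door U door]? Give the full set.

{Closed, Done, Paused}

States satisfying ¬door: {Cooking, Error, Paused}.
States satisfying door: {Closed, Done}.
States satisfying A[¬door U door]: {Closed, Done, Paused}.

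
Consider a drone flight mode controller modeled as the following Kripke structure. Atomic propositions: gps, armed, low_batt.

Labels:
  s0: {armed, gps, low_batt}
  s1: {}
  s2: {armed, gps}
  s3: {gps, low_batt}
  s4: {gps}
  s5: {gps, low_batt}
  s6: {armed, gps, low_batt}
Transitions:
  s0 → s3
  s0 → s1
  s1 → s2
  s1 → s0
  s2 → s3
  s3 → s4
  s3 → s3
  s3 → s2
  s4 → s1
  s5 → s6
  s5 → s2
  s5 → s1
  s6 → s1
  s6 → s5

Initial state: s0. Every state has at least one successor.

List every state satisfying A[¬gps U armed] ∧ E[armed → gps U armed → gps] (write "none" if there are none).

{s0, s1, s2, s6}

States satisfying ¬gps: {s1}.
States satisfying armed: {s0, s2, s6}.
States satisfying A[¬gps U armed]: {s0, s1, s2, s6}.
States satisfying armed → gps: {s0, s1, s2, s3, s4, s5, s6}.
States satisfying E[armed → gps U armed → gps]: {s0, s1, s2, s3, s4, s5, s6}.
States satisfying A[¬gps U armed] ∧ E[armed → gps U armed → gps]: {s0, s1, s2, s6}.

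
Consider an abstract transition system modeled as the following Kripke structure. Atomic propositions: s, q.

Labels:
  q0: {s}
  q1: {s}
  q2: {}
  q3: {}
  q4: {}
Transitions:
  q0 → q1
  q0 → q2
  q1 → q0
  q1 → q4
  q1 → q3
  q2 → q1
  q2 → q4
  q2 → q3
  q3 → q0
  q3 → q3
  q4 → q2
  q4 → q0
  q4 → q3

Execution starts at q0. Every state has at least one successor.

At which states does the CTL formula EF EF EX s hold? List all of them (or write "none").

{q0, q1, q2, q3, q4}

States satisfying EF EX s: {q0, q1, q2, q3, q4}.
States satisfying EF EF EX s: {q0, q1, q2, q3, q4}.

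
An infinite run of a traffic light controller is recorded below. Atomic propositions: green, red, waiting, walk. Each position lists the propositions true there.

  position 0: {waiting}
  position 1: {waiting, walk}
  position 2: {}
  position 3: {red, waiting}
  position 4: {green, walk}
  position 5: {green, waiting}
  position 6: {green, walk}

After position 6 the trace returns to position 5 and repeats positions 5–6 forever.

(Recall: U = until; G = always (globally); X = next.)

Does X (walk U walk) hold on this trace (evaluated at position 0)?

The position after 0 is 1; walk U walk is true there.

Holds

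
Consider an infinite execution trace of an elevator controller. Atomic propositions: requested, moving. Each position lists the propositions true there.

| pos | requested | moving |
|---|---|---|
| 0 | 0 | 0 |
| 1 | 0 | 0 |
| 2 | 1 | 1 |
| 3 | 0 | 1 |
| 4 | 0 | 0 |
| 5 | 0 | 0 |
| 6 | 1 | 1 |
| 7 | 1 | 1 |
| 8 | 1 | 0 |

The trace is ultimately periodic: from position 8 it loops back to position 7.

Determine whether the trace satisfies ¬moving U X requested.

Walking from position 0: X requested first holds at position 1, and ¬moving holds at every earlier position along the way, so ¬moving U X requested holds.

Holds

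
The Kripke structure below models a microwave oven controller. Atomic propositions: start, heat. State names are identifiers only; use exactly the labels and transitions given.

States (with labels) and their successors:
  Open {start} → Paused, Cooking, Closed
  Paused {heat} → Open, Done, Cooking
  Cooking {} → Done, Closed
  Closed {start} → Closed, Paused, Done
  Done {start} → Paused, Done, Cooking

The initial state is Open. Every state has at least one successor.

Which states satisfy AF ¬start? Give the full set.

{Paused, Cooking}

States satisfying ¬start: {Paused, Cooking}.
States satisfying AF ¬start: {Paused, Cooking}.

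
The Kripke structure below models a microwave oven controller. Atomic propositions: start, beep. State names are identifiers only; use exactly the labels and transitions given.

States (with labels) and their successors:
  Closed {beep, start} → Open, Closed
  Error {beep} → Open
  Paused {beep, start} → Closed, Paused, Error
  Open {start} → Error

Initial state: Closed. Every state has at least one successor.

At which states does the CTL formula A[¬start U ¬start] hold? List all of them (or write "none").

{Error}

States satisfying ¬start: {Error}.
States satisfying A[¬start U ¬start]: {Error}.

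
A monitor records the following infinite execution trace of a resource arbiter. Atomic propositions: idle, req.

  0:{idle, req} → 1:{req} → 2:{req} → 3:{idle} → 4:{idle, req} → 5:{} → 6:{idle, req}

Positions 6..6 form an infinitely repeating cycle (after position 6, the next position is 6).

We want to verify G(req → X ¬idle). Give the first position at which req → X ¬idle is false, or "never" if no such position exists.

2

Check req → X ¬idle at each position in order: 0 ✓, 1 ✓.
At position 2 the labels are {req} and the next position 3 has {idle}, so req → X ¬idle is false there. This is the first violation.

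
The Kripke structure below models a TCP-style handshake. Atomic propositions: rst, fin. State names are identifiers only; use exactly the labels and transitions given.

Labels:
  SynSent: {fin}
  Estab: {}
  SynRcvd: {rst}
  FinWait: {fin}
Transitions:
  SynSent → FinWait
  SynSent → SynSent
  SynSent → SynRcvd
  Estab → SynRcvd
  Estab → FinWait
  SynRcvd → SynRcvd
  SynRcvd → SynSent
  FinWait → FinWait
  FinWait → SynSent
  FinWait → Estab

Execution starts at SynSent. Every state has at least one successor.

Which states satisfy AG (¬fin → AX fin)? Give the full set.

States satisfying ¬fin → AX fin: {SynSent, FinWait}.
States satisfying AG (¬fin → AX fin): ∅.

none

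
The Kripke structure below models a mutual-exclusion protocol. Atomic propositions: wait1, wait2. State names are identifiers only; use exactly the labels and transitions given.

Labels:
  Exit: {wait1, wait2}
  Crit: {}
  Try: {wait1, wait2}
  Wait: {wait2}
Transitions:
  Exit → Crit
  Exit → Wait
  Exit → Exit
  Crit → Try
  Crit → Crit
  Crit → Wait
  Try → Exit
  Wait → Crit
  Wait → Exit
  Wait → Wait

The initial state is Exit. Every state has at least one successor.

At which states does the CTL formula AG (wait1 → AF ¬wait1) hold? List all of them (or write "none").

States satisfying wait1 → AF ¬wait1: {Crit, Wait}.
States satisfying AG (wait1 → AF ¬wait1): ∅.

none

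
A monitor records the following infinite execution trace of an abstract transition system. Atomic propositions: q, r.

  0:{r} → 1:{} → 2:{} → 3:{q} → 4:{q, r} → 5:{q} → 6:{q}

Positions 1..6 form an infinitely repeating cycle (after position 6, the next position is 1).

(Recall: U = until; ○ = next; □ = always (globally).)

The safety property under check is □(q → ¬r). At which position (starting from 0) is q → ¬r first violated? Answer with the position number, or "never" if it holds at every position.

Check q → ¬r at each position in order: 0 ✓, 1 ✓, 2 ✓, 3 ✓.
At position 4 the labels are {q, r}, so q → ¬r is false there. This is the first violation.

4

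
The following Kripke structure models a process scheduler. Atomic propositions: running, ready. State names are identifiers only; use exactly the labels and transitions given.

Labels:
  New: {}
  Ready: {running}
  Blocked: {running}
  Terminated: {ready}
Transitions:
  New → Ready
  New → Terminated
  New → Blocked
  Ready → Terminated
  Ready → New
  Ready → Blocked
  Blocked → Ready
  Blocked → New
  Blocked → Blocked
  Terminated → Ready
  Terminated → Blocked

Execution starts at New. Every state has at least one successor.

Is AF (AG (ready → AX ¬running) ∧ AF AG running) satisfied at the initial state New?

States satisfying AG (ready → AX ¬running) ∧ AF AG running: ∅.
States satisfying AF (AG (ready → AX ¬running) ∧ AF AG running): ∅.
There is a path from New along which AG (ready → AX ¬running) ∧ AF AG running never holds.
New ∉ Sat(AF (AG (ready → AX ¬running) ∧ AF AG running)).

No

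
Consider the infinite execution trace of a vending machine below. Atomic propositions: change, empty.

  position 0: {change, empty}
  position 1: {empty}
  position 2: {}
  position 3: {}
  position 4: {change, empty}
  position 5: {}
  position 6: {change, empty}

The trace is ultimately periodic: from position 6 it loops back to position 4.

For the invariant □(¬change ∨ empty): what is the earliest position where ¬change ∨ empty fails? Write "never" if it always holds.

¬change ∨ empty holds at every position 0..6, and those are all the positions the trace ever visits, so the invariant □(¬change ∨ empty) is never violated.

never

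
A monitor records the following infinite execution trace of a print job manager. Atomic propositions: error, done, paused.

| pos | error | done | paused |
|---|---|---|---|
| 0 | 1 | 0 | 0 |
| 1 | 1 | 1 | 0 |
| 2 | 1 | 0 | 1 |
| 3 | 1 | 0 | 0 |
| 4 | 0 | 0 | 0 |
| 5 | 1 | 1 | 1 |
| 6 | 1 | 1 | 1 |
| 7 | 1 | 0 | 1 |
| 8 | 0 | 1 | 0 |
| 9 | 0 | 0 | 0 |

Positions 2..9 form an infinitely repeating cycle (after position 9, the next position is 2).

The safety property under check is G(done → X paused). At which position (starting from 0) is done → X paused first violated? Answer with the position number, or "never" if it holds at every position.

Check done → X paused at each position in order: 0 ✓, 1 ✓, 2 ✓, 3 ✓, 4 ✓, 5 ✓, 6 ✓, 7 ✓.
At position 8 the labels are {done} and the next position 9 has {}, so done → X paused is false there. This is the first violation.

8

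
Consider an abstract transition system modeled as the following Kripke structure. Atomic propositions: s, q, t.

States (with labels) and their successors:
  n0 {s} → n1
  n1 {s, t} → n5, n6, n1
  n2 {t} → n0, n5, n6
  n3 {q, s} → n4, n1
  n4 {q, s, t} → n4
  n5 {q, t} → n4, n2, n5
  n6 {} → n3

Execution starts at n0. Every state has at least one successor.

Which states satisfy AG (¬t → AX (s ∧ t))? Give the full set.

{n4}

States satisfying ¬t → AX (s ∧ t): {n0, n1, n2, n3, n4, n5}.
States satisfying AG (¬t → AX (s ∧ t)): {n4}.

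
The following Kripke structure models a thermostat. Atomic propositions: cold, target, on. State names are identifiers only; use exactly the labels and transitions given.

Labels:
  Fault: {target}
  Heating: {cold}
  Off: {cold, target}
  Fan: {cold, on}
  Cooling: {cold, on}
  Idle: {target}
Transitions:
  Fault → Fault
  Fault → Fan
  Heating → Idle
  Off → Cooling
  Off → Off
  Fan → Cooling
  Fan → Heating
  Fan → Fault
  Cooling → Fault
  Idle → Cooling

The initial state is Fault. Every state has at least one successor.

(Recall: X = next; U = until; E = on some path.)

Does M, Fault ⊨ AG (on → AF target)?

Satisfied

States satisfying on → AF target: {Fault, Heating, Off, Fan, Cooling, Idle}.
States satisfying AG (on → AF target): {Fault, Heating, Off, Fan, Cooling, Idle}.
Every state reachable from Fault satisfies on → AF target.
Fault ∈ Sat(AG (on → AF target)).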